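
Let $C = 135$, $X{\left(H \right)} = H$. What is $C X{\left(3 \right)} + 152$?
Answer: $557$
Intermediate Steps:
$C X{\left(3 \right)} + 152 = 135 \cdot 3 + 152 = 405 + 152 = 557$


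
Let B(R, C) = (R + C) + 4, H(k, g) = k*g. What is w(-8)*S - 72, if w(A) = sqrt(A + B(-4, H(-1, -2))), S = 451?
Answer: -72 + 451*I*sqrt(6) ≈ -72.0 + 1104.7*I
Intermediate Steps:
H(k, g) = g*k
B(R, C) = 4 + C + R (B(R, C) = (C + R) + 4 = 4 + C + R)
w(A) = sqrt(2 + A) (w(A) = sqrt(A + (4 - 2*(-1) - 4)) = sqrt(A + (4 + 2 - 4)) = sqrt(A + 2) = sqrt(2 + A))
w(-8)*S - 72 = sqrt(2 - 8)*451 - 72 = sqrt(-6)*451 - 72 = (I*sqrt(6))*451 - 72 = 451*I*sqrt(6) - 72 = -72 + 451*I*sqrt(6)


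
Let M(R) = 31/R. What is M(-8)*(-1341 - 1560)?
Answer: 89931/8 ≈ 11241.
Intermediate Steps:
M(-8)*(-1341 - 1560) = (31/(-8))*(-1341 - 1560) = (31*(-⅛))*(-2901) = -31/8*(-2901) = 89931/8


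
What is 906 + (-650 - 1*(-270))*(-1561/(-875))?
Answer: 5702/25 ≈ 228.08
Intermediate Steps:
906 + (-650 - 1*(-270))*(-1561/(-875)) = 906 + (-650 + 270)*(-1561*(-1/875)) = 906 - 380*223/125 = 906 - 16948/25 = 5702/25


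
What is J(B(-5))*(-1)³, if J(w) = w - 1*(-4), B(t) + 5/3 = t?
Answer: 8/3 ≈ 2.6667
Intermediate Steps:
B(t) = -5/3 + t
J(w) = 4 + w (J(w) = w + 4 = 4 + w)
J(B(-5))*(-1)³ = (4 + (-5/3 - 5))*(-1)³ = (4 - 20/3)*(-1) = -8/3*(-1) = 8/3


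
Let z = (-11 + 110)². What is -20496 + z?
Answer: -10695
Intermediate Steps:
z = 9801 (z = 99² = 9801)
-20496 + z = -20496 + 9801 = -10695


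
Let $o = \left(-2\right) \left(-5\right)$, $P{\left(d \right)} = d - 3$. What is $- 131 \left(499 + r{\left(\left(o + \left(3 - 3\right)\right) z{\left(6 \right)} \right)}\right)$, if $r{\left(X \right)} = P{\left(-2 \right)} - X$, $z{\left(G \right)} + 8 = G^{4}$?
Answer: $1622566$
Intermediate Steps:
$P{\left(d \right)} = -3 + d$ ($P{\left(d \right)} = d - 3 = -3 + d$)
$z{\left(G \right)} = -8 + G^{4}$
$o = 10$
$r{\left(X \right)} = -5 - X$ ($r{\left(X \right)} = \left(-3 - 2\right) - X = -5 - X$)
$- 131 \left(499 + r{\left(\left(o + \left(3 - 3\right)\right) z{\left(6 \right)} \right)}\right) = - 131 \left(499 - \left(5 + \left(10 + \left(3 - 3\right)\right) \left(-8 + 6^{4}\right)\right)\right) = - 131 \left(499 - \left(5 + \left(10 + \left(3 - 3\right)\right) \left(-8 + 1296\right)\right)\right) = - 131 \left(499 - \left(5 + \left(10 + 0\right) 1288\right)\right) = - 131 \left(499 - \left(5 + 10 \cdot 1288\right)\right) = - 131 \left(499 - 12885\right) = \left(-131\right) \left(-12386\right) = 1622566$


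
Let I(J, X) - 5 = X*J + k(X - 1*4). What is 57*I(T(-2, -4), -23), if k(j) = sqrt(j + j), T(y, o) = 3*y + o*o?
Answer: -12825 + 171*I*sqrt(6) ≈ -12825.0 + 418.86*I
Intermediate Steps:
T(y, o) = o**2 + 3*y (T(y, o) = 3*y + o**2 = o**2 + 3*y)
k(j) = sqrt(2)*sqrt(j) (k(j) = sqrt(2*j) = sqrt(2)*sqrt(j))
I(J, X) = 5 + J*X + sqrt(2)*sqrt(-4 + X) (I(J, X) = 5 + (X*J + sqrt(2)*sqrt(X - 1*4)) = 5 + (J*X + sqrt(2)*sqrt(X - 4)) = 5 + (J*X + sqrt(2)*sqrt(-4 + X)) = 5 + J*X + sqrt(2)*sqrt(-4 + X))
57*I(T(-2, -4), -23) = 57*(5 + sqrt(-8 + 2*(-23)) + ((-4)**2 + 3*(-2))*(-23)) = 57*(5 + sqrt(-8 - 46) + (16 - 6)*(-23)) = 57*(5 + sqrt(-54) + 10*(-23)) = 57*(5 + 3*I*sqrt(6) - 230) = 57*(-225 + 3*I*sqrt(6)) = -12825 + 171*I*sqrt(6)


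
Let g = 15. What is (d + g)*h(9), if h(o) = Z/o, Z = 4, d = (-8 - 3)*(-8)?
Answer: 412/9 ≈ 45.778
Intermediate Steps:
d = 88 (d = -11*(-8) = 88)
h(o) = 4/o
(d + g)*h(9) = (88 + 15)*(4/9) = 103*(4*(⅑)) = 103*(4/9) = 412/9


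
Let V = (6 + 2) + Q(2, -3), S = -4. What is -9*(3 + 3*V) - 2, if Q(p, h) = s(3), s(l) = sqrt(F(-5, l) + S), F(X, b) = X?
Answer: -245 - 81*I ≈ -245.0 - 81.0*I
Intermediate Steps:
s(l) = 3*I (s(l) = sqrt(-5 - 4) = sqrt(-9) = 3*I)
Q(p, h) = 3*I
V = 8 + 3*I (V = (6 + 2) + 3*I = 8 + 3*I ≈ 8.0 + 3.0*I)
-9*(3 + 3*V) - 2 = -9*(3 + 3*(8 + 3*I)) - 2 = -9*(3 + (24 + 9*I)) - 2 = -9*(27 + 9*I) - 2 = (-243 - 81*I) - 2 = -245 - 81*I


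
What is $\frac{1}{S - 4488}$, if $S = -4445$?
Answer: $- \frac{1}{8933} \approx -0.00011194$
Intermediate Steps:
$\frac{1}{S - 4488} = \frac{1}{-4445 - 4488} = \frac{1}{-8933} = - \frac{1}{8933}$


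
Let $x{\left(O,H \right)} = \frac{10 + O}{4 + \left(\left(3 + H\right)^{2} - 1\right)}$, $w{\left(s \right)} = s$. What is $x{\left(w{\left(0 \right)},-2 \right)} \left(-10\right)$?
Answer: $-25$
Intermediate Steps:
$x{\left(O,H \right)} = \frac{10 + O}{3 + \left(3 + H\right)^{2}}$ ($x{\left(O,H \right)} = \frac{10 + O}{4 + \left(-1 + \left(3 + H\right)^{2}\right)} = \frac{10 + O}{3 + \left(3 + H\right)^{2}}$)
$x{\left(w{\left(0 \right)},-2 \right)} \left(-10\right) = \frac{10 + 0}{3 + \left(3 - 2\right)^{2}} \left(-10\right) = \frac{1}{3 + 1^{2}} \cdot 10 \left(-10\right) = \frac{1}{3 + 1} \cdot 10 \left(-10\right) = \frac{1}{4} \cdot 10 \left(-10\right) = \frac{5}{2} \left(-10\right) = -25$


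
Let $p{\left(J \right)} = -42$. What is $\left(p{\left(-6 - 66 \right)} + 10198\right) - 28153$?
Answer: $-17997$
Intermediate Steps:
$\left(p{\left(-6 - 66 \right)} + 10198\right) - 28153 = \left(-42 + 10198\right) - 28153 = 10156 - 28153 = -17997$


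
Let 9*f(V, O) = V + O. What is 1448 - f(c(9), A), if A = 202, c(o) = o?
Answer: 12821/9 ≈ 1424.6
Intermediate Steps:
f(V, O) = O/9 + V/9 (f(V, O) = (V + O)/9 = (O + V)/9 = O/9 + V/9)
1448 - f(c(9), A) = 1448 - ((1/9)*202 + (1/9)*9) = 1448 - (202/9 + 1) = 1448 - 1*211/9 = 1448 - 211/9 = 12821/9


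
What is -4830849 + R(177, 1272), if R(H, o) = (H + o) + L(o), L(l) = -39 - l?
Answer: -4830711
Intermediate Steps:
R(H, o) = -39 + H (R(H, o) = (H + o) + (-39 - o) = -39 + H)
-4830849 + R(177, 1272) = -4830849 + (-39 + 177) = -4830849 + 138 = -4830711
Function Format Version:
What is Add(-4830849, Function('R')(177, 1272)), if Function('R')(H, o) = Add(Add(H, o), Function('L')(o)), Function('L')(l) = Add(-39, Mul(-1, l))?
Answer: -4830711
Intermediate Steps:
Function('R')(H, o) = Add(-39, H) (Function('R')(H, o) = Add(Add(H, o), Add(-39, Mul(-1, o))) = Add(-39, H))
Add(-4830849, Function('R')(177, 1272)) = Add(-4830849, Add(-39, 177)) = Add(-4830849, 138) = -4830711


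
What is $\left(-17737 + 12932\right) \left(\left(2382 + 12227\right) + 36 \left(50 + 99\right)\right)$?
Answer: $-95970265$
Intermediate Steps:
$\left(-17737 + 12932\right) \left(\left(2382 + 12227\right) + 36 \left(50 + 99\right)\right) = - 4805 \left(14609 + 36 \cdot 149\right) = - 4805 \left(14609 + 5364\right) = \left(-4805\right) 19973 = -95970265$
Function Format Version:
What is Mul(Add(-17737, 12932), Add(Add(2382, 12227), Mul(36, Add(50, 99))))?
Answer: -95970265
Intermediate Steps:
Mul(Add(-17737, 12932), Add(Add(2382, 12227), Mul(36, Add(50, 99)))) = Mul(-4805, Add(14609, Mul(36, 149))) = Mul(-4805, Add(14609, 5364)) = Mul(-4805, 19973) = -95970265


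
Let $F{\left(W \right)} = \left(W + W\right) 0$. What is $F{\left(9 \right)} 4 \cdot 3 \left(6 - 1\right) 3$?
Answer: $0$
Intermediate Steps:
$F{\left(W \right)} = 0$ ($F{\left(W \right)} = 2 W 0 = 0$)
$F{\left(9 \right)} 4 \cdot 3 \left(6 - 1\right) 3 = 0 \cdot 4 \cdot 3 \left(6 - 1\right) 3 = 0 \cdot 3 \cdot 5 \cdot 3 = 0 \cdot 3 \cdot 15 = 0 \cdot 45 = 0$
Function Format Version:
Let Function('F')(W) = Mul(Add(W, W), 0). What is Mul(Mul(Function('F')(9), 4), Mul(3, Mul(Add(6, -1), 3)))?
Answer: 0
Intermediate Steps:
Function('F')(W) = 0 (Function('F')(W) = Mul(Mul(2, W), 0) = 0)
Mul(Mul(Function('F')(9), 4), Mul(3, Mul(Add(6, -1), 3))) = Mul(Mul(0, 4), Mul(3, Mul(Add(6, -1), 3))) = Mul(0, Mul(3, Mul(5, 3))) = Mul(0, Mul(3, 15)) = Mul(0, 45) = 0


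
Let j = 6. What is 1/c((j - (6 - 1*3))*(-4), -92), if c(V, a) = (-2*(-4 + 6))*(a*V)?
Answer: -1/4416 ≈ -0.00022645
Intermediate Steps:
c(V, a) = -4*V*a (c(V, a) = (-2*2)*(V*a) = -4*V*a)
1/c((j - (6 - 1*3))*(-4), -92) = 1/(-4*(6 - (6 - 1*3))*(-4)*(-92)) = 1/(-4*(6 - (6 - 3))*(-4)*(-92)) = 1/(-4*(6 - 1*3)*(-4)*(-92)) = 1/(-4*(6 - 3)*(-4)*(-92)) = 1/(-4*3*(-4)*(-92)) = 1/(-4*(-12)*(-92)) = 1/(-4416) = -1/4416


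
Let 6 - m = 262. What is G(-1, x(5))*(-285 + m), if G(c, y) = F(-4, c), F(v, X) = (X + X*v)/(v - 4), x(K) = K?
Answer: 1623/8 ≈ 202.88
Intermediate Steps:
m = -256 (m = 6 - 1*262 = 6 - 262 = -256)
F(v, X) = (X + X*v)/(-4 + v)
G(c, y) = 3*c/8 (G(c, y) = c*(1 - 4)/(-4 - 4) = c*(-3)/(-8) = c*(-1/8)*(-3) = 3*c/8)
G(-1, x(5))*(-285 + m) = ((3/8)*(-1))*(-285 - 256) = -3/8*(-541) = 1623/8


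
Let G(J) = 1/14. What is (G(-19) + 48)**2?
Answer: 452929/196 ≈ 2310.9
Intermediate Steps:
G(J) = 1/14
(G(-19) + 48)**2 = (1/14 + 48)**2 = (673/14)**2 = 452929/196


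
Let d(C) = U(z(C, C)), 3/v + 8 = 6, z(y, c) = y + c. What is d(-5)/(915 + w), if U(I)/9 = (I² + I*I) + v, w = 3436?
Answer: 3573/8702 ≈ 0.41060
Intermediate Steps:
z(y, c) = c + y
v = -3/2 (v = 3/(-8 + 6) = 3/(-2) = 3*(-½) = -3/2 ≈ -1.5000)
U(I) = -27/2 + 18*I² (U(I) = 9*((I² + I*I) - 3/2) = 9*((I² + I²) - 3/2) = 9*(2*I² - 3/2) = 9*(-3/2 + 2*I²) = -27/2 + 18*I²)
d(C) = -27/2 + 72*C² (d(C) = -27/2 + 18*(C + C)² = -27/2 + 18*(2*C)² = -27/2 + 18*(4*C²) = -27/2 + 72*C²)
d(-5)/(915 + w) = (-27/2 + 72*(-5)²)/(915 + 3436) = (-27/2 + 72*25)/4351 = (-27/2 + 1800)*(1/4351) = (3573/2)*(1/4351) = 3573/8702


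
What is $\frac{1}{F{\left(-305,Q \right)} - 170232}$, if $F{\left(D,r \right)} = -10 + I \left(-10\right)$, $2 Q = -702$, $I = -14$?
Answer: $- \frac{1}{170102} \approx -5.8788 \cdot 10^{-6}$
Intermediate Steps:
$Q = -351$ ($Q = \frac{1}{2} \left(-702\right) = -351$)
$F{\left(D,r \right)} = 130$ ($F{\left(D,r \right)} = -10 - -140 = -10 + 140 = 130$)
$\frac{1}{F{\left(-305,Q \right)} - 170232} = \frac{1}{130 - 170232} = \frac{1}{-170102} = - \frac{1}{170102}$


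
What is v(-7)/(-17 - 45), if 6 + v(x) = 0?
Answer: 3/31 ≈ 0.096774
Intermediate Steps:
v(x) = -6 (v(x) = -6 + 0 = -6)
v(-7)/(-17 - 45) = -6/(-17 - 45) = -6/(-62) = -1/62*(-6) = 3/31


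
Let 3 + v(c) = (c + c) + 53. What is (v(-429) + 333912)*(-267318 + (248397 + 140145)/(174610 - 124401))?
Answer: -4470715669975680/50209 ≈ -8.9042e+10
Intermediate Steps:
v(c) = 50 + 2*c (v(c) = -3 + ((c + c) + 53) = -3 + (2*c + 53) = -3 + (53 + 2*c) = 50 + 2*c)
(v(-429) + 333912)*(-267318 + (248397 + 140145)/(174610 - 124401)) = ((50 + 2*(-429)) + 333912)*(-267318 + (248397 + 140145)/(174610 - 124401)) = ((50 - 858) + 333912)*(-267318 + 388542/50209) = (-808 + 333912)*(-267318 + 388542*(1/50209)) = 333104*(-267318 + 388542/50209) = 333104*(-13421380920/50209) = -4470715669975680/50209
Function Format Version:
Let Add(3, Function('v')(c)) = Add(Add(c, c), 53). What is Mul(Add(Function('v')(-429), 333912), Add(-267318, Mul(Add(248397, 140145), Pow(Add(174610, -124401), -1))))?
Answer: Rational(-4470715669975680, 50209) ≈ -8.9042e+10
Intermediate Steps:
Function('v')(c) = Add(50, Mul(2, c)) (Function('v')(c) = Add(-3, Add(Add(c, c), 53)) = Add(-3, Add(Mul(2, c), 53)) = Add(-3, Add(53, Mul(2, c))) = Add(50, Mul(2, c)))
Mul(Add(Function('v')(-429), 333912), Add(-267318, Mul(Add(248397, 140145), Pow(Add(174610, -124401), -1)))) = Mul(Add(Add(50, Mul(2, -429)), 333912), Add(-267318, Mul(Add(248397, 140145), Pow(Add(174610, -124401), -1)))) = Mul(Add(Add(50, -858), 333912), Add(-267318, Mul(388542, Pow(50209, -1)))) = Mul(Add(-808, 333912), Add(-267318, Mul(388542, Rational(1, 50209)))) = Mul(333104, Add(-267318, Rational(388542, 50209))) = Mul(333104, Rational(-13421380920, 50209)) = Rational(-4470715669975680, 50209)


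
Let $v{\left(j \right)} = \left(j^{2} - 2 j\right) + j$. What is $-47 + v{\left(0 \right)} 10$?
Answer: $-47$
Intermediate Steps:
$v{\left(j \right)} = j^{2} - j$
$-47 + v{\left(0 \right)} 10 = -47 + 0 \left(-1 + 0\right) 10 = -47 + 0 \left(-1\right) 10 = -47 + 0 \cdot 10 = -47 + 0 = -47$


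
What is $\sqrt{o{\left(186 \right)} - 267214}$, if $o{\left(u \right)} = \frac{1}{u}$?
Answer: $\frac{i \sqrt{9244535358}}{186} \approx 516.93 i$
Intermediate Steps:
$\sqrt{o{\left(186 \right)} - 267214} = \sqrt{\frac{1}{186} - 267214} = \sqrt{- \frac{49701803}{186}} = \frac{i \sqrt{9244535358}}{186}$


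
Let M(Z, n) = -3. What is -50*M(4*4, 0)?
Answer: 150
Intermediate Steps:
-50*M(4*4, 0) = -50*(-3) = 150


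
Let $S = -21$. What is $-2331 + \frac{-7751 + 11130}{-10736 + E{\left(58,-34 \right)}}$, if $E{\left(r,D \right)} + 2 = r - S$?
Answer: $- \frac{24849508}{10659} \approx -2331.3$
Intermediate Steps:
$E{\left(r,D \right)} = 19 + r$ ($E{\left(r,D \right)} = -2 + \left(r - -21\right) = -2 + \left(r + 21\right) = -2 + \left(21 + r\right) = 19 + r$)
$-2331 + \frac{-7751 + 11130}{-10736 + E{\left(58,-34 \right)}} = -2331 + \frac{-7751 + 11130}{-10736 + \left(19 + 58\right)} = -2331 + \frac{3379}{-10736 + 77} = -2331 + \frac{3379}{-10659} = -2331 + 3379 \left(- \frac{1}{10659}\right) = -2331 - \frac{3379}{10659} = - \frac{24849508}{10659}$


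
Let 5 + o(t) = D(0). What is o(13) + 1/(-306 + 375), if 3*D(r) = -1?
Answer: -367/69 ≈ -5.3188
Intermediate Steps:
D(r) = -1/3 (D(r) = (1/3)*(-1) = -1/3)
o(t) = -16/3 (o(t) = -5 - 1/3 = -16/3)
o(13) + 1/(-306 + 375) = -16/3 + 1/(-306 + 375) = -16/3 + 1/69 = -367/69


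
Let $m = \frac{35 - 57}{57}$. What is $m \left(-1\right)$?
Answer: $\frac{22}{57} \approx 0.38596$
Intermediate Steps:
$m = - \frac{22}{57}$ ($m = \left(-22\right) \frac{1}{57} = - \frac{22}{57} \approx -0.38596$)
$m \left(-1\right) = \left(- \frac{22}{57}\right) \left(-1\right) = \frac{22}{57}$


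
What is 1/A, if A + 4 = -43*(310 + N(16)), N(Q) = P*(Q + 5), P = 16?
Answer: -1/27782 ≈ -3.5995e-5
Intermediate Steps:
N(Q) = 80 + 16*Q (N(Q) = 16*(Q + 5) = 16*(5 + Q) = 80 + 16*Q)
A = -27782 (A = -4 - 43*(310 + (80 + 16*16)) = -4 - 43*(310 + (80 + 256)) = -4 - 43*(310 + 336) = -4 - 43*646 = -4 - 27778 = -27782)
1/A = 1/(-27782) = -1/27782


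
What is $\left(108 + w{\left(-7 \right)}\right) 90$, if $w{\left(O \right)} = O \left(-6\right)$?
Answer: $13500$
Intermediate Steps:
$w{\left(O \right)} = - 6 O$
$\left(108 + w{\left(-7 \right)}\right) 90 = \left(108 - -42\right) 90 = \left(108 + 42\right) 90 = 150 \cdot 90 = 13500$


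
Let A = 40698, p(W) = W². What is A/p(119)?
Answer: 342/119 ≈ 2.8740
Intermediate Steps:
A/p(119) = 40698/(119²) = 40698/14161 = 40698*(1/14161) = 342/119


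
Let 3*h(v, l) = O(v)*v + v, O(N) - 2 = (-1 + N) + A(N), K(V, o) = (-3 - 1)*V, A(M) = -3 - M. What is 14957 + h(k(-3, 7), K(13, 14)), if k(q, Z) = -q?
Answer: 14956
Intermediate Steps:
K(V, o) = -4*V
O(N) = -2 (O(N) = 2 + ((-1 + N) + (-3 - N)) = 2 - 4 = -2)
h(v, l) = -v/3 (h(v, l) = (-2*v + v)/3 = (-v)/3 = -v/3)
14957 + h(k(-3, 7), K(13, 14)) = 14957 - (-1)*(-3)/3 = 14957 - 1/3*3 = 14957 - 1 = 14956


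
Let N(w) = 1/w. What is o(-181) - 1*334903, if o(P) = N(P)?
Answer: -60617444/181 ≈ -3.3490e+5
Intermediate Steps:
o(P) = 1/P
o(-181) - 1*334903 = 1/(-181) - 1*334903 = -1/181 - 334903 = -60617444/181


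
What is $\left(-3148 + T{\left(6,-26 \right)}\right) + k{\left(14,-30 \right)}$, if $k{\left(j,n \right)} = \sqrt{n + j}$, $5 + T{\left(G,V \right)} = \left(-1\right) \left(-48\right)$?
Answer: $-3105 + 4 i \approx -3105.0 + 4.0 i$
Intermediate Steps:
$T{\left(G,V \right)} = 43$ ($T{\left(G,V \right)} = -5 - -48 = -5 + 48 = 43$)
$k{\left(j,n \right)} = \sqrt{j + n}$
$\left(-3148 + T{\left(6,-26 \right)}\right) + k{\left(14,-30 \right)} = \left(-3148 + 43\right) + \sqrt{14 - 30} = -3105 + \sqrt{-16} = -3105 + 4 i$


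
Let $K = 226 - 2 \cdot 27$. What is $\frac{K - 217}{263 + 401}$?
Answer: $- \frac{45}{664} \approx -0.067771$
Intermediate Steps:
$K = 172$ ($K = 226 - 54 = 172$)
$\frac{K - 217}{263 + 401} = \frac{172 - 217}{263 + 401} = - \frac{45}{664}$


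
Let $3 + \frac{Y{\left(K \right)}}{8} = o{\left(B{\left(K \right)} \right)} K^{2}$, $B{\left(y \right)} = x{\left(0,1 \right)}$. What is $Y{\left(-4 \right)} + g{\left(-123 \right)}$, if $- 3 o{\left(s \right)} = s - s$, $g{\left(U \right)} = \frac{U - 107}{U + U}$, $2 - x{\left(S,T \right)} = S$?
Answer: $- \frac{2837}{123} \approx -23.065$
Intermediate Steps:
$x{\left(S,T \right)} = 2 - S$
$g{\left(U \right)} = \frac{-107 + U}{2 U}$
$B{\left(y \right)} = 2$ ($B{\left(y \right)} = 2 - 0 = 2 + 0 = 2$)
$o{\left(s \right)} = 0$ ($o{\left(s \right)} = - \frac{s - s}{3} = \left(- \frac{1}{3}\right) 0 = 0$)
$Y{\left(K \right)} = -24$ ($Y{\left(K \right)} = -24 + 8 \cdot 0 K^{2} = -24 + 8 \cdot 0 = -24 + 0 = -24$)
$Y{\left(-4 \right)} + g{\left(-123 \right)} = -24 + \frac{-107 - 123}{2 \left(-123\right)} = -24 + \frac{1}{2} \left(- \frac{1}{123}\right) \left(-230\right) = -24 + \frac{115}{123} = - \frac{2837}{123}$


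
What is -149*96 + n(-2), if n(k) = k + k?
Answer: -14308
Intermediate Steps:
n(k) = 2*k
-149*96 + n(-2) = -149*96 + 2*(-2) = -14304 - 4 = -14308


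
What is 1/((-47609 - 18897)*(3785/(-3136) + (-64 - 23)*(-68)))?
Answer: -1568/616802947123 ≈ -2.5421e-9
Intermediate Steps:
1/((-47609 - 18897)*(3785/(-3136) + (-64 - 23)*(-68))) = 1/(-66506*(3785*(-1/3136) - 87*(-68))) = 1/(-66506*(-3785/3136 + 5916)) = 1/(-66506*18548791/3136) = 1/(-616802947123/1568) = -1568/616802947123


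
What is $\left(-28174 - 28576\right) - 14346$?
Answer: $-71096$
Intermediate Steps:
$\left(-28174 - 28576\right) - 14346 = -56750 - 14346 = -71096$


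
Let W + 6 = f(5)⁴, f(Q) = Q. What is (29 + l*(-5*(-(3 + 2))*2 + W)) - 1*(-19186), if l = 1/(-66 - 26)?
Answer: 1767111/92 ≈ 19208.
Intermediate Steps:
W = 619 (W = -6 + 5⁴ = -6 + 625 = 619)
l = -1/92 (l = 1/(-92) = -1/92 ≈ -0.010870)
(29 + l*(-5*(-(3 + 2))*2 + W)) - 1*(-19186) = (29 - (-5*(-(3 + 2))*2 + 619)/92) - 1*(-19186) = (29 - (-5*(-1*5)*2 + 619)/92) + 19186 = (29 - (-(-25)*2 + 619)/92) + 19186 = (29 - (-5*(-10) + 619)/92) + 19186 = (29 - (50 + 619)/92) + 19186 = (29 - 1/92*669) + 19186 = (29 - 669/92) + 19186 = 1999/92 + 19186 = 1767111/92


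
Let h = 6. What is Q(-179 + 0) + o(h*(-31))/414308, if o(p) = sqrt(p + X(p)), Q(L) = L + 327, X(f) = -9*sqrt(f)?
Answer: 148 + sqrt(-186 - 9*I*sqrt(186))/414308 ≈ 148.0 - 3.451e-5*I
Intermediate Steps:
Q(L) = 327 + L
o(p) = sqrt(p - 9*sqrt(p))
Q(-179 + 0) + o(h*(-31))/414308 = (327 + (-179 + 0)) + sqrt(6*(-31) - 9*I*sqrt(186))/414308 = (327 - 179) + sqrt(-186 - 9*I*sqrt(186))*(1/414308) = 148 + sqrt(-186 - 9*I*sqrt(186))*(1/414308) = 148 + sqrt(-186 - 9*I*sqrt(186))/414308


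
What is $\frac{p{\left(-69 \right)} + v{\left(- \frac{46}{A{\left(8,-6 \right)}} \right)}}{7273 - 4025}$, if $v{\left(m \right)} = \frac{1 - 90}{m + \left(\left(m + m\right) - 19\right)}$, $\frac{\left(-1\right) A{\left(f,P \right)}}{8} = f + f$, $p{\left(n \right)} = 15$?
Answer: $\frac{22901}{3725456} \approx 0.0061472$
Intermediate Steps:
$A{\left(f,P \right)} = - 16 f$ ($A{\left(f,P \right)} = - 8 \left(f + f\right) = - 8 \cdot 2 f = - 16 f$)
$v{\left(m \right)} = - \frac{89}{-19 + 3 m}$ ($v{\left(m \right)} = - \frac{89}{m + \left(2 m - 19\right)} = - \frac{89}{m + \left(-19 + 2 m\right)} = - \frac{89}{-19 + 3 m}$)
$\frac{p{\left(-69 \right)} + v{\left(- \frac{46}{A{\left(8,-6 \right)}} \right)}}{7273 - 4025} = \frac{15 - \frac{89}{-19 + 3 \left(- \frac{46}{\left(-16\right) 8}\right)}}{7273 - 4025} = \frac{15 - \frac{89}{-19 + 3 \left(- \frac{46}{-128}\right)}}{3248} = \left(15 - \frac{89}{-19 + 3 \left(\left(-46\right) \left(- \frac{1}{128}\right)\right)}\right) \frac{1}{3248} = \left(15 - \frac{89}{-19 + 3 \cdot \frac{23}{64}}\right) \frac{1}{3248} = \left(15 - \frac{89}{-19 + \frac{69}{64}}\right) \frac{1}{3248} = \left(15 - \frac{89}{- \frac{1147}{64}}\right) \frac{1}{3248} = \left(15 - - \frac{5696}{1147}\right) \frac{1}{3248} = \left(15 + \frac{5696}{1147}\right) \frac{1}{3248} = \frac{22901}{1147} \cdot \frac{1}{3248} = \frac{22901}{3725456}$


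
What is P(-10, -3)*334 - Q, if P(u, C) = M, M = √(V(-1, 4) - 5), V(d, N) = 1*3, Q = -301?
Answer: 301 + 334*I*√2 ≈ 301.0 + 472.35*I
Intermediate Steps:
V(d, N) = 3
M = I*√2 (M = √(3 - 5) = √(-2) = I*√2 ≈ 1.4142*I)
P(u, C) = I*√2
P(-10, -3)*334 - Q = (I*√2)*334 - 1*(-301) = 334*I*√2 + 301 = 301 + 334*I*√2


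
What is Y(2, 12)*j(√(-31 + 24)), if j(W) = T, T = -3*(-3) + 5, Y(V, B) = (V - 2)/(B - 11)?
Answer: 0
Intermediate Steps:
Y(V, B) = (-2 + V)/(-11 + B)
T = 14 (T = 9 + 5 = 14)
j(W) = 14
Y(2, 12)*j(√(-31 + 24)) = ((-2 + 2)/(-11 + 12))*14 = (0/1)*14 = (1*0)*14 = 0*14 = 0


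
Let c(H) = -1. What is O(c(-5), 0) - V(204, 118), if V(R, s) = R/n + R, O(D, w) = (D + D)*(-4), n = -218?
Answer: -21262/109 ≈ -195.06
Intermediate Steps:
O(D, w) = -8*D (O(D, w) = (2*D)*(-4) = -8*D)
V(R, s) = 217*R/218 (V(R, s) = R/(-218) + R = -R/218 + R = 217*R/218)
O(c(-5), 0) - V(204, 118) = -8*(-1) - 217*204/218 = 8 - 1*22134/109 = 8 - 22134/109 = -21262/109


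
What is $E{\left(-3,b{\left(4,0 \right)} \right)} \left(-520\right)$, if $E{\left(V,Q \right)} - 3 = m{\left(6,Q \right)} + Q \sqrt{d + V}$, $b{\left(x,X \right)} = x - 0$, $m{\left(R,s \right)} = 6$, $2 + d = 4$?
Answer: $-4680 - 2080 i \approx -4680.0 - 2080.0 i$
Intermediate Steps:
$d = 2$ ($d = -2 + 4 = 2$)
$b{\left(x,X \right)} = x$ ($b{\left(x,X \right)} = x + 0 = x$)
$E{\left(V,Q \right)} = 9 + Q \sqrt{2 + V}$ ($E{\left(V,Q \right)} = 3 + \left(6 + Q \sqrt{2 + V}\right) = 9 + Q \sqrt{2 + V}$)
$E{\left(-3,b{\left(4,0 \right)} \right)} \left(-520\right) = \left(9 + 4 \sqrt{2 - 3}\right) \left(-520\right) = \left(9 + 4 \sqrt{-1}\right) \left(-520\right) = \left(9 + 4 i\right) \left(-520\right) = -4680 - 2080 i$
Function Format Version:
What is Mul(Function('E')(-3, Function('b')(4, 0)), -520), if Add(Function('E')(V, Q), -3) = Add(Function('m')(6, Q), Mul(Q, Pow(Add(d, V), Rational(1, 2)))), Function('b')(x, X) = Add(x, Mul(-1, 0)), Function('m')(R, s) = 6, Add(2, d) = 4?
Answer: Add(-4680, Mul(-2080, I)) ≈ Add(-4680.0, Mul(-2080.0, I))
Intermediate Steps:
d = 2 (d = Add(-2, 4) = 2)
Function('b')(x, X) = x (Function('b')(x, X) = Add(x, 0) = x)
Function('E')(V, Q) = Add(9, Mul(Q, Pow(Add(2, V), Rational(1, 2)))) (Function('E')(V, Q) = Add(3, Add(6, Mul(Q, Pow(Add(2, V), Rational(1, 2))))) = Add(9, Mul(Q, Pow(Add(2, V), Rational(1, 2)))))
Mul(Function('E')(-3, Function('b')(4, 0)), -520) = Mul(Add(9, Mul(4, Pow(Add(2, -3), Rational(1, 2)))), -520) = Mul(Add(9, Mul(4, Pow(-1, Rational(1, 2)))), -520) = Mul(Add(9, Mul(4, I)), -520) = Add(-4680, Mul(-2080, I))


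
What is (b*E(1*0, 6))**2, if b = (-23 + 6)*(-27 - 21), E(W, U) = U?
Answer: 23970816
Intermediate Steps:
b = 816 (b = -17*(-48) = 816)
(b*E(1*0, 6))**2 = (816*6)**2 = 4896**2 = 23970816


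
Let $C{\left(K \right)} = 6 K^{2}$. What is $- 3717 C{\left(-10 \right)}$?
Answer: $-2230200$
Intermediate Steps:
$- 3717 C{\left(-10 \right)} = - 3717 \cdot 6 \left(-10\right)^{2} = - 3717 \cdot 6 \cdot 100 = \left(-3717\right) 600 = -2230200$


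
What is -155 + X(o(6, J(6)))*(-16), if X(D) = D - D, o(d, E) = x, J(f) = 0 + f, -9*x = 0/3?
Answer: -155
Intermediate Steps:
x = 0 (x = -0/3 = -⅑*0 = 0)
J(f) = f
o(d, E) = 0
X(D) = 0
-155 + X(o(6, J(6)))*(-16) = -155 + 0*(-16) = -155 + 0 = -155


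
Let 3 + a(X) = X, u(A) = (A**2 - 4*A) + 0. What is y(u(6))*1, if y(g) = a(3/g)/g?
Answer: -11/48 ≈ -0.22917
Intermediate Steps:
u(A) = A**2 - 4*A
a(X) = -3 + X
y(g) = (-3 + 3/g)/g
y(u(6))*1 = (3*(1 - 6*(-4 + 6))/(6*(-4 + 6))**2)*1 = (3*(1 - 6*2)/(6*2)**2)*1 = (3*(1 - 1*12)/12**2)*1 = (3*(1/144)*(1 - 12))*1 = (3*(1/144)*(-11))*1 = -11/48*1 = -11/48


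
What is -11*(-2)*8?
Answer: 176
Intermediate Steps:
-11*(-2)*8 = 22*8 = 176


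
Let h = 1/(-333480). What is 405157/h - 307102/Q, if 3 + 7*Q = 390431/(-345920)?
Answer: -192964650798477880/1428191 ≈ -1.3511e+11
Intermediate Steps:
Q = -1428191/2421440 (Q = -3/7 + (390431/(-345920))/7 = -3/7 + (390431*(-1/345920))/7 = -3/7 + (⅐)*(-390431/345920) = -3/7 - 390431/2421440 = -1428191/2421440 ≈ -0.58981)
h = -1/333480 ≈ -2.9987e-6
405157/h - 307102/Q = 405157/(-1/333480) - 307102/(-1428191/2421440) = 405157*(-333480) - 307102*(-2421440/1428191) = -135111756360 + 743629066880/1428191 = -192964650798477880/1428191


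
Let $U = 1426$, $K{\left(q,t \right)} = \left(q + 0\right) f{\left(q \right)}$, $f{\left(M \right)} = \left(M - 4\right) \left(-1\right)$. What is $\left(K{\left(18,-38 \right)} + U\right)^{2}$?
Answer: $1378276$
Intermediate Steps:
$f{\left(M \right)} = 4 - M$ ($f{\left(M \right)} = \left(-4 + M\right) \left(-1\right) = 4 - M$)
$K{\left(q,t \right)} = q \left(4 - q\right)$ ($K{\left(q,t \right)} = \left(q + 0\right) \left(4 - q\right) = q \left(4 - q\right)$)
$\left(K{\left(18,-38 \right)} + U\right)^{2} = \left(18 \left(4 - 18\right) + 1426\right)^{2} = \left(18 \left(-14\right) + 1426\right)^{2} = \left(-252 + 1426\right)^{2} = 1174^{2} = 1378276$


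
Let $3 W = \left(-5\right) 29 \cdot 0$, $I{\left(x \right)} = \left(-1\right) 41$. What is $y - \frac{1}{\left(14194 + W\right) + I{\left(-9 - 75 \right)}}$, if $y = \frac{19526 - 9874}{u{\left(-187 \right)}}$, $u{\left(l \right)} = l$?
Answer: $- \frac{136604943}{2646611} \approx -51.615$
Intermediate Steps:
$I{\left(x \right)} = -41$
$W = 0$ ($W = \frac{\left(-5\right) 29 \cdot 0}{3} = \frac{\left(-145\right) 0}{3} = \frac{1}{3} \cdot 0 = 0$)
$y = - \frac{9652}{187}$ ($y = \frac{19526 - 9874}{-187} = \left(19526 - 9874\right) \left(- \frac{1}{187}\right) = 9652 \left(- \frac{1}{187}\right) = - \frac{9652}{187} \approx -51.615$)
$y - \frac{1}{\left(14194 + W\right) + I{\left(-9 - 75 \right)}} = - \frac{9652}{187} - \frac{1}{\left(14194 + 0\right) - 41} = - \frac{9652}{187} - \frac{1}{14194 - 41} = - \frac{9652}{187} - \frac{1}{14153} = - \frac{136604943}{2646611}$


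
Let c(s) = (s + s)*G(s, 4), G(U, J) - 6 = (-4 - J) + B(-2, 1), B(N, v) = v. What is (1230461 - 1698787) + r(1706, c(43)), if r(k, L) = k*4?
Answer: -461502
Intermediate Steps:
G(U, J) = 3 - J (G(U, J) = 6 + ((-4 - J) + 1) = 6 + (-3 - J) = 3 - J)
c(s) = -2*s (c(s) = (s + s)*(3 - 1*4) = (2*s)*(3 - 4) = (2*s)*(-1) = -2*s)
r(k, L) = 4*k
(1230461 - 1698787) + r(1706, c(43)) = (1230461 - 1698787) + 4*1706 = -468326 + 6824 = -461502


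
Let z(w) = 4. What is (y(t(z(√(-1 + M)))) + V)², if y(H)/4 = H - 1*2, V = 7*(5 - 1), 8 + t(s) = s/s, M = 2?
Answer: 64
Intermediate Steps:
t(s) = -7 (t(s) = -8 + s/s = -8 + 1 = -7)
V = 28 (V = 7*4 = 28)
y(H) = -8 + 4*H (y(H) = 4*(H - 1*2) = 4*(H - 2) = 4*(-2 + H) = -8 + 4*H)
(y(t(z(√(-1 + M)))) + V)² = ((-8 + 4*(-7)) + 28)² = ((-8 - 28) + 28)² = (-36 + 28)² = (-8)² = 64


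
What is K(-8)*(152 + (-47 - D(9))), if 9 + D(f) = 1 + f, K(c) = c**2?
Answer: 6656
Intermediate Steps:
D(f) = -8 + f (D(f) = -9 + (1 + f) = -8 + f)
K(-8)*(152 + (-47 - D(9))) = (-8)**2*(152 + (-47 - (-8 + 9))) = 64*(152 + (-47 - 1*1)) = 64*(152 + (-47 - 1)) = 64*(152 - 48) = 64*104 = 6656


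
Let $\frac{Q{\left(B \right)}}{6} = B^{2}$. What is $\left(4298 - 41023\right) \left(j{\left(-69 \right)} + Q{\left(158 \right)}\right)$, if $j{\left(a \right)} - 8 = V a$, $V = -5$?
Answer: $-5513781325$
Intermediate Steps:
$j{\left(a \right)} = 8 - 5 a$
$Q{\left(B \right)} = 6 B^{2}$
$\left(4298 - 41023\right) \left(j{\left(-69 \right)} + Q{\left(158 \right)}\right) = \left(4298 - 41023\right) \left(\left(8 - -345\right) + 6 \cdot 158^{2}\right) = - 36725 \left(\left(8 + 345\right) + 6 \cdot 24964\right) = - 36725 \left(353 + 149784\right) = \left(-36725\right) 150137 = -5513781325$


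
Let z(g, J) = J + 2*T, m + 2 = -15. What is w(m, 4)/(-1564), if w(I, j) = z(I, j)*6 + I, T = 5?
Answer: -67/1564 ≈ -0.042839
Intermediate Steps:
m = -17 (m = -2 - 15 = -17)
z(g, J) = 10 + J (z(g, J) = J + 2*5 = J + 10 = 10 + J)
w(I, j) = 60 + I + 6*j (w(I, j) = (10 + j)*6 + I = (60 + 6*j) + I = 60 + I + 6*j)
w(m, 4)/(-1564) = (60 - 17 + 6*4)/(-1564) = -(60 - 17 + 24)/1564 = -1/1564*67 = -67/1564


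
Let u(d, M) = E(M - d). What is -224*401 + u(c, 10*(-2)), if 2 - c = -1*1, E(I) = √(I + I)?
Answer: -89824 + I*√46 ≈ -89824.0 + 6.7823*I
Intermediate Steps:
E(I) = √2*√I (E(I) = √(2*I) = √2*√I)
c = 3 (c = 2 - (-1) = 2 - 1*(-1) = 2 + 1 = 3)
u(d, M) = √2*√(M - d)
-224*401 + u(c, 10*(-2)) = -224*401 + √(-2*3 + 2*(10*(-2))) = -89824 + √(-6 + 2*(-20)) = -89824 + √(-6 - 40) = -89824 + √(-46) = -89824 + I*√46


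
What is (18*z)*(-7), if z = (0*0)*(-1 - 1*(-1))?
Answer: 0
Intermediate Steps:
z = 0 (z = 0*(-1 + 1) = 0*0 = 0)
(18*z)*(-7) = (18*0)*(-7) = 0*(-7) = 0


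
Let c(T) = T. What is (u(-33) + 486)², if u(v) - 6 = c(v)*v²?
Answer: 1256348025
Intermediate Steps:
u(v) = 6 + v³ (u(v) = 6 + v*v² = 6 + v³)
(u(-33) + 486)² = ((6 + (-33)³) + 486)² = ((6 - 35937) + 486)² = (-35931 + 486)² = (-35445)² = 1256348025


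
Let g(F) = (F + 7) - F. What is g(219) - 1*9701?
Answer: -9694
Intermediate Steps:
g(F) = 7 (g(F) = (7 + F) - F = 7)
g(219) - 1*9701 = 7 - 1*9701 = 7 - 9701 = -9694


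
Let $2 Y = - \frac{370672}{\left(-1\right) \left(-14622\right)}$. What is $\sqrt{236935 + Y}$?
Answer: $\frac{\sqrt{12663669084387}}{7311} \approx 486.75$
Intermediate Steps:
$Y = - \frac{92668}{7311}$ ($Y = \frac{\left(-370672\right) \frac{1}{\left(-1\right) \left(-14622\right)}}{2} = \frac{\left(-370672\right) \frac{1}{14622}}{2} = \frac{1}{2} \left(- \frac{185336}{7311}\right) = - \frac{92668}{7311} \approx -12.675$)
$\sqrt{236935 + Y} = \sqrt{236935 - \frac{92668}{7311}} = \sqrt{\frac{1732139117}{7311}} = \frac{\sqrt{12663669084387}}{7311}$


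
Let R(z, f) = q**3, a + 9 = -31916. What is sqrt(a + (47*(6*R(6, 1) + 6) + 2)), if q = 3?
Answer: I*sqrt(24027) ≈ 155.01*I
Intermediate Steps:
a = -31925 (a = -9 - 31916 = -31925)
R(z, f) = 27 (R(z, f) = 3**3 = 27)
sqrt(a + (47*(6*R(6, 1) + 6) + 2)) = sqrt(-31925 + (47*(6*27 + 6) + 2)) = sqrt(-31925 + (47*(162 + 6) + 2)) = sqrt(-31925 + (47*168 + 2)) = sqrt(-31925 + (7896 + 2)) = sqrt(-31925 + 7898) = sqrt(-24027) = I*sqrt(24027)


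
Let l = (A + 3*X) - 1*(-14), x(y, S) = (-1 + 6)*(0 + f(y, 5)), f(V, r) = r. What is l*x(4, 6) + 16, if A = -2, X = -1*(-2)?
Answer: 466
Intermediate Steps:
X = 2
x(y, S) = 25 (x(y, S) = (-1 + 6)*(0 + 5) = 5*5 = 25)
l = 18 (l = (-2 + 3*2) - 1*(-14) = (-2 + 6) + 14 = 4 + 14 = 18)
l*x(4, 6) + 16 = 18*25 + 16 = 450 + 16 = 466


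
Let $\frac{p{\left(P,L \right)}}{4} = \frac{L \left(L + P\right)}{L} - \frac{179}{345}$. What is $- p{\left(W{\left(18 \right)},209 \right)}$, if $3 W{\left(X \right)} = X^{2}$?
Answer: $- \frac{436744}{345} \approx -1265.9$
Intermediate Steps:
$W{\left(X \right)} = \frac{X^{2}}{3}$
$p{\left(P,L \right)} = - \frac{716}{345} + 4 L + 4 P$ ($p{\left(P,L \right)} = 4 \left(\frac{L \left(L + P\right)}{L} - \frac{179}{345}\right) = 4 \left(\left(L + P\right) - \frac{179}{345}\right) = 4 \left(- \frac{179}{345} + L + P\right) = - \frac{716}{345} + 4 L + 4 P$)
$- p{\left(W{\left(18 \right)},209 \right)} = - (- \frac{716}{345} + 4 \cdot 209 + 4 \frac{18^{2}}{3}) = - (- \frac{716}{345} + 836 + 4 \cdot \frac{1}{3} \cdot 324) = - (- \frac{716}{345} + 836 + 4 \cdot 108) = - (- \frac{716}{345} + 836 + 432) = \left(-1\right) \frac{436744}{345} = - \frac{436744}{345}$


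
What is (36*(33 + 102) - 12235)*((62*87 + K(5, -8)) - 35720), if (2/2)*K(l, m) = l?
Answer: 223617375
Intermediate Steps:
K(l, m) = l
(36*(33 + 102) - 12235)*((62*87 + K(5, -8)) - 35720) = (36*(33 + 102) - 12235)*((62*87 + 5) - 35720) = (36*135 - 12235)*((5394 + 5) - 35720) = (4860 - 12235)*(5399 - 35720) = -7375*(-30321) = 223617375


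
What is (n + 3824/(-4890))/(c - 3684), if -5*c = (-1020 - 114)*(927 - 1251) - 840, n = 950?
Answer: -1160419/94131522 ≈ -0.012328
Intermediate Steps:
c = -366576/5 (c = -((-1020 - 114)*(927 - 1251) - 840)/5 = -(-1134*(-324) - 840)/5 = -(367416 - 840)/5 = -⅕*366576 = -366576/5 ≈ -73315.)
(n + 3824/(-4890))/(c - 3684) = (950 + 3824/(-4890))/(-366576/5 - 3684) = (950 + 3824*(-1/4890))/(-384996/5) = (950 - 1912/2445)*(-5/384996) = (2320838/2445)*(-5/384996) = -1160419/94131522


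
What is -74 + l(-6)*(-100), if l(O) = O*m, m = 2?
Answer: 1126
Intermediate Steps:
l(O) = 2*O (l(O) = O*2 = 2*O)
-74 + l(-6)*(-100) = -74 + (2*(-6))*(-100) = -74 - 12*(-100) = -74 + 1200 = 1126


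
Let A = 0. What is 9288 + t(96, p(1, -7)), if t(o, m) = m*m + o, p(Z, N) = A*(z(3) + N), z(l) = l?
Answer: 9384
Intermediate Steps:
p(Z, N) = 0 (p(Z, N) = 0*(3 + N) = 0)
t(o, m) = o + m**2 (t(o, m) = m**2 + o = o + m**2)
9288 + t(96, p(1, -7)) = 9288 + (96 + 0**2) = 9288 + (96 + 0) = 9288 + 96 = 9384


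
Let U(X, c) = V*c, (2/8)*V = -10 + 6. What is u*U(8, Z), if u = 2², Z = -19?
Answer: 1216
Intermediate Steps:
V = -16 (V = 4*(-10 + 6) = 4*(-4) = -16)
u = 4
U(X, c) = -16*c
u*U(8, Z) = 4*(-16*(-19)) = 4*304 = 1216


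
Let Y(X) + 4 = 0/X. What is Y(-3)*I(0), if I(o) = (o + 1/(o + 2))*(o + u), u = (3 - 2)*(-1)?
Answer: 2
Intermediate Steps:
u = -1 (u = 1*(-1) = -1)
I(o) = (-1 + o)*(o + 1/(2 + o)) (I(o) = (o + 1/(o + 2))*(o - 1) = (o + 1/(2 + o))*(-1 + o) = (-1 + o)*(o + 1/(2 + o)))
Y(X) = -4 (Y(X) = -4 + 0/X = -4 + 0 = -4)
Y(-3)*I(0) = -4*(-1 + 0**2 + 0**3 - 1*0)/(2 + 0) = -4*(-1 + 0 + 0 + 0)/2 = -2*(-1) = -4*(-1/2) = 2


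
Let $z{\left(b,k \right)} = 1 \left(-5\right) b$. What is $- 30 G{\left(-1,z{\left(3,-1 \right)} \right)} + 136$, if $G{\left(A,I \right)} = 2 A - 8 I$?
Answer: $-3404$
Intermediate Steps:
$z{\left(b,k \right)} = - 5 b$
$G{\left(A,I \right)} = - 8 I + 2 A$
$- 30 G{\left(-1,z{\left(3,-1 \right)} \right)} + 136 = - 30 \left(- 8 \left(\left(-5\right) 3\right) + 2 \left(-1\right)\right) + 136 = - 30 \left(\left(-8\right) \left(-15\right) - 2\right) + 136 = - 30 \left(120 - 2\right) + 136 = \left(-30\right) 118 + 136 = -3540 + 136 = -3404$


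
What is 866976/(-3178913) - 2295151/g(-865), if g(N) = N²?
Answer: -7944778468463/2378542179425 ≈ -3.3402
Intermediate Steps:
866976/(-3178913) - 2295151/g(-865) = 866976/(-3178913) - 2295151/((-865)²) = 866976*(-1/3178913) - 2295151/748225 = -866976/3178913 - 2295151*1/748225 = -866976/3178913 - 2295151/748225 = -7944778468463/2378542179425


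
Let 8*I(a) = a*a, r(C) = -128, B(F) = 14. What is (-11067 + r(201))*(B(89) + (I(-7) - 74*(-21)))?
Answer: -140978635/8 ≈ -1.7622e+7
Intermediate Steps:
I(a) = a²/8 (I(a) = (a*a)/8 = a²/8)
(-11067 + r(201))*(B(89) + (I(-7) - 74*(-21))) = (-11067 - 128)*(14 + ((⅛)*(-7)² - 74*(-21))) = -11195*(14 + ((⅛)*49 + 1554)) = -11195*(14 + (49/8 + 1554)) = -11195*(14 + 12481/8) = -11195*12593/8 = -140978635/8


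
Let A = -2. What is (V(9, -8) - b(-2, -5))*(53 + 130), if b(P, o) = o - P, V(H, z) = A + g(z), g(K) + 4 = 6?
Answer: 549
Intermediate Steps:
g(K) = 2 (g(K) = -4 + 6 = 2)
V(H, z) = 0 (V(H, z) = -2 + 2 = 0)
(V(9, -8) - b(-2, -5))*(53 + 130) = (0 - (-5 - 1*(-2)))*(53 + 130) = (0 - (-5 + 2))*183 = (0 - 1*(-3))*183 = (0 + 3)*183 = 3*183 = 549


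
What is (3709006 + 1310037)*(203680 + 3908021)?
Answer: 20636804122143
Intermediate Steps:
(3709006 + 1310037)*(203680 + 3908021) = 5019043*4111701 = 20636804122143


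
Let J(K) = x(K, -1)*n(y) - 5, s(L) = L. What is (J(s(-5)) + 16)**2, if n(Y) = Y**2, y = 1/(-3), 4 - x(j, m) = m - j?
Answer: 121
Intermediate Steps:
x(j, m) = 4 + j - m (x(j, m) = 4 - (m - j) = 4 + (j - m) = 4 + j - m)
y = -1/3 ≈ -0.33333
J(K) = -40/9 + K/9 (J(K) = (4 + K - 1*(-1))*(-1/3)**2 - 5 = (4 + K + 1)*(1/9) - 5 = (5 + K)*(1/9) - 5 = (5/9 + K/9) - 5 = -40/9 + K/9)
(J(s(-5)) + 16)**2 = ((-40/9 + (1/9)*(-5)) + 16)**2 = ((-40/9 - 5/9) + 16)**2 = (-5 + 16)**2 = 11**2 = 121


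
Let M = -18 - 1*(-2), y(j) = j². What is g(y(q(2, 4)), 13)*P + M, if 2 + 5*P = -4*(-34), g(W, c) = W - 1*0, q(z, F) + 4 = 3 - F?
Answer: 654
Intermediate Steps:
q(z, F) = -1 - F (q(z, F) = -4 + (3 - F) = -1 - F)
g(W, c) = W (g(W, c) = W + 0 = W)
P = 134/5 (P = -⅖ + (-4*(-34))/5 = -⅖ + (⅕)*136 = -⅖ + 136/5 = 134/5 ≈ 26.800)
M = -16 (M = -18 + 2 = -16)
g(y(q(2, 4)), 13)*P + M = (-1 - 1*4)²*(134/5) - 16 = (-1 - 4)²*(134/5) - 16 = (-5)²*(134/5) - 16 = 25*(134/5) - 16 = 670 - 16 = 654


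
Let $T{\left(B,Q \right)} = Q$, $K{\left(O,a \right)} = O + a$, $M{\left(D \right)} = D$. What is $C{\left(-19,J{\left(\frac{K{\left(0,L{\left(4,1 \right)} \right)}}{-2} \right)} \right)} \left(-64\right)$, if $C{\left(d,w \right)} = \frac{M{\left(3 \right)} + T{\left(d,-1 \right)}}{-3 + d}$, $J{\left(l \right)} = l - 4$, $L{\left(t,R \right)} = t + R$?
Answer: $\frac{64}{11} \approx 5.8182$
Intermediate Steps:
$L{\left(t,R \right)} = R + t$
$J{\left(l \right)} = -4 + l$
$C{\left(d,w \right)} = \frac{2}{-3 + d}$ ($C{\left(d,w \right)} = \frac{3 - 1}{-3 + d} = \frac{2}{-3 + d}$)
$C{\left(-19,J{\left(\frac{K{\left(0,L{\left(4,1 \right)} \right)}}{-2} \right)} \right)} \left(-64\right) = \frac{2}{-3 - 19} \left(-64\right) = \frac{2}{-22} \left(-64\right) = 2 \left(- \frac{1}{22}\right) \left(-64\right) = \left(- \frac{1}{11}\right) \left(-64\right) = \frac{64}{11}$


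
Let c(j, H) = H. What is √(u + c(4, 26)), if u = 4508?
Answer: √4534 ≈ 67.335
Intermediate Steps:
√(u + c(4, 26)) = √(4508 + 26) = √4534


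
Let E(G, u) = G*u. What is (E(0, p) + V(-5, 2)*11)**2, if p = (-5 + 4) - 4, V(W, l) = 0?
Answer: 0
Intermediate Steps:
p = -5 (p = -1 - 4 = -5)
(E(0, p) + V(-5, 2)*11)**2 = (0*(-5) + 0*11)**2 = (0 + 0)**2 = 0**2 = 0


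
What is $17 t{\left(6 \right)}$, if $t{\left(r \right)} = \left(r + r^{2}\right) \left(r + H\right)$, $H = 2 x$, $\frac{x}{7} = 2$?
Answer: $24276$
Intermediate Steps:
$x = 14$ ($x = 7 \cdot 2 = 14$)
$H = 28$ ($H = 2 \cdot 14 = 28$)
$t{\left(r \right)} = \left(28 + r\right) \left(r + r^{2}\right)$ ($t{\left(r \right)} = \left(r + r^{2}\right) \left(r + 28\right) = \left(r + r^{2}\right) \left(28 + r\right) = \left(28 + r\right) \left(r + r^{2}\right)$)
$17 t{\left(6 \right)} = 17 \cdot 6 \left(28 + 6^{2} + 29 \cdot 6\right) = 17 \cdot 6 \left(28 + 36 + 174\right) = 17 \cdot 6 \cdot 238 = 17 \cdot 1428 = 24276$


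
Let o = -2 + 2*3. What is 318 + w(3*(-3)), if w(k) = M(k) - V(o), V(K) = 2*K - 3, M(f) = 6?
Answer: 319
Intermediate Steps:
o = 4 (o = -2 + 6 = 4)
V(K) = -3 + 2*K
w(k) = 1 (w(k) = 6 - (-3 + 2*4) = 6 - (-3 + 8) = 6 - 1*5 = 6 - 5 = 1)
318 + w(3*(-3)) = 318 + 1 = 319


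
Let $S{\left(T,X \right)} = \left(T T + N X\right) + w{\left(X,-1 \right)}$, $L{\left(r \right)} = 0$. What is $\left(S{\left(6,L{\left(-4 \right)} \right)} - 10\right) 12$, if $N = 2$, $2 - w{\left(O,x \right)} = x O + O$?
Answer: $336$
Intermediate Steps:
$w{\left(O,x \right)} = 2 - O - O x$ ($w{\left(O,x \right)} = 2 - \left(x O + O\right) = 2 - \left(O x + O\right) = 2 - \left(O + O x\right) = 2 - O - O x$)
$S{\left(T,X \right)} = 2 + T^{2} + 2 X$ ($S{\left(T,X \right)} = \left(T T + 2 X\right) - \left(-2 + X + X \left(-1\right)\right) = \left(T^{2} + 2 X\right) + \left(2 - X + X\right) = \left(T^{2} + 2 X\right) + 2 = 2 + T^{2} + 2 X$)
$\left(S{\left(6,L{\left(-4 \right)} \right)} - 10\right) 12 = \left(\left(2 + 6^{2} + 2 \cdot 0\right) - 10\right) 12 = \left(\left(2 + 36 + 0\right) - 10\right) 12 = \left(38 - 10\right) 12 = 28 \cdot 12 = 336$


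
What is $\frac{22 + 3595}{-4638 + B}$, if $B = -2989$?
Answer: $- \frac{3617}{7627} \approx -0.47424$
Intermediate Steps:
$\frac{22 + 3595}{-4638 + B} = \frac{22 + 3595}{-4638 - 2989} = \frac{3617}{-7627} = 3617 \left(- \frac{1}{7627}\right) = - \frac{3617}{7627}$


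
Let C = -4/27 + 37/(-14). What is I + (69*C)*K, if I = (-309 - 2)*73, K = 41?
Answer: -3855443/126 ≈ -30599.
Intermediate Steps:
C = -1055/378 (C = -4*1/27 + 37*(-1/14) = -4/27 - 37/14 = -1055/378 ≈ -2.7910)
I = -22703 (I = -311*73 = -22703)
I + (69*C)*K = -22703 + (69*(-1055/378))*41 = -22703 - 24265/126*41 = -22703 - 994865/126 = -3855443/126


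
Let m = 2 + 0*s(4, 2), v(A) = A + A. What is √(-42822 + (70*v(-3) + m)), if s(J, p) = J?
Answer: 2*I*√10810 ≈ 207.94*I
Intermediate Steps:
v(A) = 2*A
m = 2 (m = 2 + 0*4 = 2 + 0 = 2)
√(-42822 + (70*v(-3) + m)) = √(-42822 + (70*(2*(-3)) + 2)) = √(-42822 + (70*(-6) + 2)) = √(-42822 + (-420 + 2)) = √(-42822 - 418) = √(-43240) = 2*I*√10810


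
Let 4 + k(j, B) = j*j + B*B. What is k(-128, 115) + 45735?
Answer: 75340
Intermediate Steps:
k(j, B) = -4 + B² + j² (k(j, B) = -4 + (j*j + B*B) = -4 + (j² + B²) = -4 + (B² + j²) = -4 + B² + j²)
k(-128, 115) + 45735 = (-4 + 115² + (-128)²) + 45735 = (-4 + 13225 + 16384) + 45735 = 29605 + 45735 = 75340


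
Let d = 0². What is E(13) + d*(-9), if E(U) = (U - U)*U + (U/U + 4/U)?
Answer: 17/13 ≈ 1.3077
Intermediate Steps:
d = 0
E(U) = 1 + 4/U (E(U) = 0*U + (1 + 4/U) = 0 + (1 + 4/U) = 1 + 4/U)
E(13) + d*(-9) = (4 + 13)/13 + 0*(-9) = (1/13)*17 + 0 = 17/13 + 0 = 17/13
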